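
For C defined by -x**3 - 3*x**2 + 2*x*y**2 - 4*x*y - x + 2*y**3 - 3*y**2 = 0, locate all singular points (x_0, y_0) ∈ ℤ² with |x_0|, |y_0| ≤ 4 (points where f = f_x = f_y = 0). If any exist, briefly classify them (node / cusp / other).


Singular points: {(-1, 1)}; classification: cusp.

Compute partial derivatives:
  f_x = -3*x**2 - 6*x + 2*y**2 - 4*y - 1.
  f_y = 4*x*y - 4*x + 6*y**2 - 6*y.
Scan x_0 ∈ {−4, ..., 4}. For each x_0, f_y(x_0, y) is a polynomial in y; find its integer roots y ∈ {−4, ..., 4}, then test f_x and f at those candidates.
  x = -4: f_y(-4, y) = 6*y**2 - 22*y + 16; vanishes at y ∈ {1}. (-4, 1): f_x = -27 ≠ 0.
  x = -3: f_y(-3, y) = 6*y**2 - 18*y + 12; vanishes at y ∈ {1, 2}. (-3, 1): f_x = -12 ≠ 0; (-3, 2): f_x = -10 ≠ 0.
  x = -2: f_y(-2, y) = 6*y**2 - 14*y + 8; vanishes at y ∈ {1}. (-2, 1): f_x = -3 ≠ 0.
  x = -1: f_y(-1, y) = 6*y**2 - 10*y + 4; vanishes at y ∈ {1}. (-1, 1): f_x = 0, f = 0 — SINGULAR.
  x = 0: f_y(0, y) = 6*y**2 - 6*y; vanishes at y ∈ {0, 1}. (0, 0): f_x = -1 ≠ 0; (0, 1): f_x = -3 ≠ 0.
  x = 1: f_y(1, y) = 6*y**2 - 2*y - 4; vanishes at y ∈ {1}. (1, 1): f_x = -12 ≠ 0.
  x = 2: f_y(2, y) = 6*y**2 + 2*y - 8; vanishes at y ∈ {1}. (2, 1): f_x = -27 ≠ 0.
  x = 3: f_y(3, y) = 6*y**2 + 6*y - 12; vanishes at y ∈ {-2, 1}. (3, -2): f_x = -30 ≠ 0; (3, 1): f_x = -48 ≠ 0.
  x = 4: f_y(4, y) = 6*y**2 + 10*y - 16; vanishes at y ∈ {1}. (4, 1): f_x = -75 ≠ 0.
Only singular point on the grid: (-1, 1).
Classify: substitute x = -1 + u, y = 1 + v and expand: f = -u**3 + 2*u*v**2 + 2*v**3 + v**2.
No constant or linear terms (consistent with a singular point). Quadratic part: v**2. Cubic part: -u**3 + 2*u*v**2 + 2*v**3.
The quadratic part v**2 is a perfect square, so there is a single (double) tangent line v = 0, i.e. y = 1. Restricting the cubic part to that line (v = 0) leaves -u**3 ≠ 0, so f is not divisible by v and the branch is v² ≈ u**3 to lowest order — this is a cusp.
Classification: cusp.


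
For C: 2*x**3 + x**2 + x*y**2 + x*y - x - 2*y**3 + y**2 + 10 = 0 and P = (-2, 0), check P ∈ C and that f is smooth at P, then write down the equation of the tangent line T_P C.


Tangent line at P: 19*x - 2*y + 38 = 0.

Step 1: f(-2, 0) = 0, so P lies on C.
Step 2: partial derivatives
  f_x(x, y) = 6*x**2 + 2*x + y**2 + y - 1, f_y(x, y) = 2*x*y + x - 6*y**2 + 2*y.
  f_x(P) = 19, f_y(P) = -2 (gradient nonzero, so P is smooth).
Step 3: tangent line at P: 19·(x − -2) + -2·(y − 0) = 0.
Expanding: 19*x - 2*y + 38 = 0.


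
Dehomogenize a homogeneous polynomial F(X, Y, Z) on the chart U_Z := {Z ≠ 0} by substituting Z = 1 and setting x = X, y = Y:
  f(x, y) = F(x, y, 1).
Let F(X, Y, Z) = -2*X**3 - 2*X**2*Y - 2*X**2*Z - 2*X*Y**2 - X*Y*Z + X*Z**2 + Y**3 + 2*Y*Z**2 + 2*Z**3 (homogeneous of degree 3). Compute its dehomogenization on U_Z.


f(x, y) = -2*x**3 - 2*x**2*y - 2*x**2 - 2*x*y**2 - x*y + x + y**3 + 2*y + 2

On U_Z we set Z = 1. Each monomial c·X^i·Y^j·Z^k in F becomes c·x^i·y^j·1^k = c·x^i·y^j.
Substituting Z = 1: F(X, Y, 1) = -2*x**3 - 2*x**2*y - 2*x**2 - 2*x*y**2 - x*y + x + y**3 + 2*y + 2.
Note: deg(f) ≤ deg(F) = 3; strict inequality happens when F is divisible by Z (lost terms).


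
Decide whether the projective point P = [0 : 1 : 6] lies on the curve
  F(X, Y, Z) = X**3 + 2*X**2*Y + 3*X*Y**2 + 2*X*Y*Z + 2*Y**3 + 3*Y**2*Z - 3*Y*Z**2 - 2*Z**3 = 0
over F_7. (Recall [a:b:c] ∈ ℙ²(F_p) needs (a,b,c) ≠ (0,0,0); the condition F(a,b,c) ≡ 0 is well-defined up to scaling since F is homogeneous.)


F(0,1,6) ≡ 5 (mod 7); P is NOT on the curve.

Evaluate F(0, 1, 6) term-by-term (mod 7).
  X**3 ↦ 1·0·1·1 = 0
  2*X**2*Y ↦ 2·0·1·1 = 0
  3*X*Y**2 ↦ 3·0·1·1 = 0
  2*X*Y*Z ↦ 2·0·1·6 = 0
  2*Y**3 ↦ 2·1·1·1 = 2
  3*Y**2*Z ↦ 3·1·1·6 = 18
  -3*Y*Z**2 ↦ -3·1·1·36 = -108
  -2*Z**3 ↦ -2·1·1·216 = -432
Sum: F(0, 1, 6) = (0) + (0) + (0) + (0) + (2) + (18) + (-108) + (-432) = -520.
Reducing mod 7: -520 ≡ 5 (mod 7).
Since F(a, b, c) ≡ 5 ≠ 0 (mod 7), P does NOT lie on the curve.


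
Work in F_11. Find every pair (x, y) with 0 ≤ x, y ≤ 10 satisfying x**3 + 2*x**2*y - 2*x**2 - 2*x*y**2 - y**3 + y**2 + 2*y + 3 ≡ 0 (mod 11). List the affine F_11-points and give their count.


Affine F_11-points: {(0, 6), (0, 8), (0, 9), (1, 3), (3, 3), (3, 6), (3, 8), (5, 8), (6, 1), (9, 6), (10, 0), (10, 4), (10, 10)}; count = 13.

For each of the 121 pairs (x, y) ∈ F_11², evaluate f(x, y) mod 11. Record the zeros.
  x = 0: [0↦3, 1↦5, 2↦3, 3↦2, 4↦7, 5↦1, 6↦0, 7↦9, 8↦0, 9↦0, 10↦3]  zeros at y ∈ {6, 8, 9}
  x = 1: [0↦2, 1↦4, 2↦9, 3↦0, 4↦4, 5↦4, 6↦5, 7↦1, 8↦8, 9↦9, 10↦9]  zeros at y ∈ {3}
  x = 2: [0↦3, 1↦9, 2↦3, 3↦1, 4↦8, 5↦7, 6↦3, 7↦1, 8↦6, 9↦1, 10↦2]  zeros at y ∈ ∅
  x = 3: [0↦1, 1↦4, 2↦2, 3↦0, 4↦3, 5↦5, 6↦0, 7↦4, 8↦0, 9↦4, 10↦10]  zeros at y ∈ {3, 6, 8}
  x = 4: [0↦2, 1↦6, 2↦1, 3↦3, 4↦6, 5↦4, 6↦2, 7↦5, 8↦7, 9↦2, 10↦6]  zeros at y ∈ ∅
  x = 5: [0↦1, 1↦10, 2↦6, 3↦5, 4↦1, 5↦10, 6↦4, 7↦10, 8↦0, 9↦1, 10↦7]  zeros at y ∈ {8}
  x = 6: [0↦4, 1↦0, 2↦1, 3↦1, 4↦5, 5↦7, 6↦1, 7↦3, 8↦7, 9↦7, 10↦8]  zeros at y ∈ {1}
  x = 7: [0↦6, 1↦4, 2↦3, 3↦8, 4↦2, 5↦1, 6↦10, 7↦1, 8↦1, 9↦4, 10↦4]  zeros at y ∈ ∅
  x = 8: [0↦2, 1↦6, 2↦7, 3↦10, 4↦9, 5↦9, 6↦4, 7↦10, 8↦10, 9↦9, 10↦1]  zeros at y ∈ ∅
  x = 9: [0↦9, 1↦1, 2↦8, 3↦2, 4↦10, 5↦4, 6↦0, 7↦3, 8↦7, 9↦6, 10↦5]  zeros at y ∈ {6}
  x = 10: [0↦0, 1↦6, 2↦1, 3↦1, 4↦0, 5↦3, 6↦4, 7↦8, 8↦9, 9↦1, 10↦0]  zeros at y ∈ {0, 4, 10}
Collecting zeros: affine points = {(0, 6), (0, 8), (0, 9), (1, 3), (3, 3), (3, 6), (3, 8), (5, 8), (6, 1), (9, 6), (10, 0), (10, 4), (10, 10)}.
Total count |C(F_11)_aff| = 13.


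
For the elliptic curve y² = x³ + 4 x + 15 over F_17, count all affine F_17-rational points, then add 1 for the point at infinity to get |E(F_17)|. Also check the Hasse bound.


Affine points = {(0, 7), (0, 10), (6, 0), (8, 7), (8, 10), (9, 7), (9, 10), (10, 1), (10, 16), (11, 8), (11, 9), (15, 4), (15, 13)}; affine count = 13; |E(F_17)| = 14.

Discriminant check: Δ ∝ 4a³ + 27b² = 4·4³ + 27·15² = 4·64 + 27·225 ≡ 7 (mod 17). Nonzero ⇒ E is nonsingular.
For each x ∈ F_17, compute rhs = x³ + 4·x + 15 mod 17, then count y ∈ F_17 with y² ≡ rhs.
  x = 0: rhs = 15, matching y values: 7, 10 (2 points).
  x = 1: rhs = 3, matching y values: none (0 points).
  x = 2: rhs = 14, matching y values: none (0 points).
  x = 3: rhs = 3, matching y values: none (0 points).
  x = 4: rhs = 10, matching y values: none (0 points).
  x = 5: rhs = 7, matching y values: none (0 points).
  x = 6: rhs = 0, matching y values: 0 (1 points).
  x = 7: rhs = 12, matching y values: none (0 points).
  x = 8: rhs = 15, matching y values: 7, 10 (2 points).
  x = 9: rhs = 15, matching y values: 7, 10 (2 points).
  x = 10: rhs = 1, matching y values: 1, 16 (2 points).
  x = 11: rhs = 13, matching y values: 8, 9 (2 points).
  x = 12: rhs = 6, matching y values: none (0 points).
  x = 13: rhs = 3, matching y values: none (0 points).
  x = 14: rhs = 10, matching y values: none (0 points).
  x = 15: rhs = 16, matching y values: 4, 13 (2 points).
  x = 16: rhs = 10, matching y values: none (0 points).
Total affine count: 13.
Full point count |E(F_17)| = 13 + 1 = 14.
Hasse bound: |14 − (17+1)| = |-4| = 4 ≤ 2√17 ≈ 8.2462 ✓.


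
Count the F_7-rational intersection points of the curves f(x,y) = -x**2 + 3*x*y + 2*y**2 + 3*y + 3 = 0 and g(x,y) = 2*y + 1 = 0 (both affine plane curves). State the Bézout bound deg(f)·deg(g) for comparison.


Common zeros: ∅; count = 0; Bézout bound = 2.

deg(f) = 2, deg(g) = 1, so Bézout bound = 2.
Scan x ∈ F_7. For each x, list the y ∈ F_7 with f(x, y) ≡ 0 and those with g(x, y) ≡ 0 (mod 7); the common zeros in that column are the intersection.
  x = 0: f ≡ 0 at y ∈ ∅; g ≡ 0 at y ∈ {3}; common: ∅.
  x = 1: f ≡ 0 at y ∈ ∅; g ≡ 0 at y ∈ {3}; common: ∅.
  x = 2: f ≡ 0 at y ∈ ∅; g ≡ 0 at y ∈ {3}; common: ∅.
  x = 3: f ≡ 0 at y ∈ ∅; g ≡ 0 at y ∈ {3}; common: ∅.
  x = 4: f ≡ 0 at y ∈ {5}; g ≡ 0 at y ∈ {3}; common: ∅.
  x = 5: f ≡ 0 at y ∈ ∅; g ≡ 0 at y ∈ {3}; common: ∅.
  x = 6: f ≡ 0 at y ∈ ∅; g ≡ 0 at y ∈ {3}; common: ∅.
Collecting: common zeros = ∅, so the count is 0.
Comparison with the Bézout bound: 0 ≤ 2 = deg(f)·deg(g), as expected for curves with no common component (the affine F_7-count falls short of the bound because intersections may lie at infinity, over extension fields, or carry multiplicity).


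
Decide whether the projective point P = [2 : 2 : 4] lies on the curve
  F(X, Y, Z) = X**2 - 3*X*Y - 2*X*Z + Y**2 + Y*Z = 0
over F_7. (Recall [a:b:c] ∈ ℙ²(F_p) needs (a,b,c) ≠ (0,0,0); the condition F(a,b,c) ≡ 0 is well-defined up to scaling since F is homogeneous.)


F(2,2,4) ≡ 2 (mod 7); P is NOT on the curve.

Evaluate F(2, 2, 4) term-by-term (mod 7).
  X**2 ↦ 1·4·1·1 = 4
  -3*X*Y ↦ -3·2·2·1 = -12
  -2*X*Z ↦ -2·2·1·4 = -16
  Y**2 ↦ 1·1·4·1 = 4
  Y*Z ↦ 1·1·2·4 = 8
Sum: F(2, 2, 4) = (4) + (-12) + (-16) + (4) + (8) = -12.
Reducing mod 7: -12 ≡ 2 (mod 7).
Since F(a, b, c) ≡ 2 ≠ 0 (mod 7), P does NOT lie on the curve.


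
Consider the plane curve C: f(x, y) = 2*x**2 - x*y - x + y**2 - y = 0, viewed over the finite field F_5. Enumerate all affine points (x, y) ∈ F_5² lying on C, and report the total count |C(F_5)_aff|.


Affine F_5-points: {(0, 0), (0, 1), (1, 1), (2, 4), (3, 0), (3, 4)}; count = 6.

For each of the 25 pairs (x, y) ∈ F_5², evaluate f(x, y) mod 5. Record the zeros.
  x = 0: [0↦0, 1↦0, 2↦2, 3↦1, 4↦2]  zeros at y ∈ {0, 1}
  x = 1: [0↦1, 1↦0, 2↦1, 3↦4, 4↦4]  zeros at y ∈ {1}
  x = 2: [0↦1, 1↦4, 2↦4, 3↦1, 4↦0]  zeros at y ∈ {4}
  x = 3: [0↦0, 1↦2, 2↦1, 3↦2, 4↦0]  zeros at y ∈ {0, 4}
  x = 4: [0↦3, 1↦4, 2↦2, 3↦2, 4↦4]  zeros at y ∈ ∅
Collecting zeros: affine points = {(0, 0), (0, 1), (1, 1), (2, 4), (3, 0), (3, 4)}.
Total count |C(F_5)_aff| = 6.


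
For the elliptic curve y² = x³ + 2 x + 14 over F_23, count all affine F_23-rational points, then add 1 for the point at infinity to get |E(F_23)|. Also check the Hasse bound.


Affine points = {(2, 7), (2, 16), (3, 1), (3, 22), (6, 9), (6, 14), (7, 7), (7, 16), (8, 6), (8, 17), (9, 5), (9, 18), (12, 8), (12, 15), (13, 11), (13, 12), (14, 7), (14, 16), (16, 5), (16, 18), (17, 4), (17, 19), (20, 2), (20, 21), (21, 5), (21, 18)}; affine count = 26; |E(F_23)| = 27.

Discriminant check: Δ ∝ 4a³ + 27b² = 4·2³ + 27·14² = 4·8 + 27·196 ≡ 11 (mod 23). Nonzero ⇒ E is nonsingular.
For each x ∈ F_23, compute rhs = x³ + 2·x + 14 mod 23, then count y ∈ F_23 with y² ≡ rhs.
  x = 0: rhs = 14, matching y values: none (0 points).
  x = 1: rhs = 17, matching y values: none (0 points).
  x = 2: rhs = 3, matching y values: 7, 16 (2 points).
  x = 3: rhs = 1, matching y values: 1, 22 (2 points).
  x = 4: rhs = 17, matching y values: none (0 points).
  x = 5: rhs = 11, matching y values: none (0 points).
  x = 6: rhs = 12, matching y values: 9, 14 (2 points).
  x = 7: rhs = 3, matching y values: 7, 16 (2 points).
  x = 8: rhs = 13, matching y values: 6, 17 (2 points).
  x = 9: rhs = 2, matching y values: 5, 18 (2 points).
  x = 10: rhs = 22, matching y values: none (0 points).
  x = 11: rhs = 10, matching y values: none (0 points).
  x = 12: rhs = 18, matching y values: 8, 15 (2 points).
  x = 13: rhs = 6, matching y values: 11, 12 (2 points).
  x = 14: rhs = 3, matching y values: 7, 16 (2 points).
  x = 15: rhs = 15, matching y values: none (0 points).
  x = 16: rhs = 2, matching y values: 5, 18 (2 points).
  x = 17: rhs = 16, matching y values: 4, 19 (2 points).
  x = 18: rhs = 17, matching y values: none (0 points).
  x = 19: rhs = 11, matching y values: none (0 points).
  x = 20: rhs = 4, matching y values: 2, 21 (2 points).
  x = 21: rhs = 2, matching y values: 5, 18 (2 points).
  x = 22: rhs = 11, matching y values: none (0 points).
Total affine count: 26.
Full point count |E(F_23)| = 26 + 1 = 27.
Hasse bound: |27 − (23+1)| = |3| = 3 ≤ 2√23 ≈ 9.5917 ✓.


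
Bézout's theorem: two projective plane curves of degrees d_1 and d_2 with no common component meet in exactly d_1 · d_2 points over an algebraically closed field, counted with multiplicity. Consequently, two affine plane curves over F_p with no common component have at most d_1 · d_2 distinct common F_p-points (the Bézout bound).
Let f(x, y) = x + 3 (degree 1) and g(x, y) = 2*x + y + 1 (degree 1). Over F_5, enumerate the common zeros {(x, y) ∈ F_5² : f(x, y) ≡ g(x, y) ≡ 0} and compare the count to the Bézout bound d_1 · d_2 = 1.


Common zeros: {(2, 0)}; count = 1; Bézout bound = 1.

deg(f) = 1, deg(g) = 1, so Bézout bound = 1.
Scan x ∈ F_5. For each x, list the y ∈ F_5 with f(x, y) ≡ 0 and those with g(x, y) ≡ 0 (mod 5); the common zeros in that column are the intersection.
  x = 0: f ≡ 0 at y ∈ ∅; g ≡ 0 at y ∈ {4}; common: ∅.
  x = 1: f ≡ 0 at y ∈ ∅; g ≡ 0 at y ∈ {2}; common: ∅.
  x = 2: f ≡ 0 at y ∈ {0, 1, 2, 3, 4}; g ≡ 0 at y ∈ {0}; common: {0}.
  x = 3: f ≡ 0 at y ∈ ∅; g ≡ 0 at y ∈ {3}; common: ∅.
  x = 4: f ≡ 0 at y ∈ ∅; g ≡ 0 at y ∈ {1}; common: ∅.
Collecting: common zeros = {(2, 0)}, so the count is 1.
Comparison with the Bézout bound: 1 ≤ 1 = deg(f)·deg(g), as expected for curves with no common component (the bound is attained).


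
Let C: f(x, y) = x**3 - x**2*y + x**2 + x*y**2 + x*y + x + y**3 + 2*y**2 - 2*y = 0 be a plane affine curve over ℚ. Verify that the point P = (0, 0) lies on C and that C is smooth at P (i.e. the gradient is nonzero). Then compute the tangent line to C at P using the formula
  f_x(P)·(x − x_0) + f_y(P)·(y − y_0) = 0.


Tangent line at P: x - 2*y = 0.

Step 1: f(0, 0) = 0, so P lies on C.
Step 2: partial derivatives
  f_x(x, y) = 3*x**2 - 2*x*y + 2*x + y**2 + y + 1, f_y(x, y) = -x**2 + 2*x*y + x + 3*y**2 + 4*y - 2.
  f_x(P) = 1, f_y(P) = -2 (gradient nonzero, so P is smooth).
Step 3: tangent line at P: 1·(x − 0) + -2·(y − 0) = 0.
Expanding: x - 2*y = 0.


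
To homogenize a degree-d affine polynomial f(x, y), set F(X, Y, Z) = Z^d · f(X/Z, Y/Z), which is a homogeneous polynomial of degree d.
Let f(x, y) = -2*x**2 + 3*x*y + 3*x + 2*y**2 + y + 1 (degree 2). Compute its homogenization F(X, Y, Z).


F(X, Y, Z) = -2*X**2 + 3*X*Y + 3*X*Z + 2*Y**2 + Y*Z + Z**2

deg(f) = 2.
Substitute x = X/Z, y = Y/Z into f, then multiply by Z^2.
  monomial -2·x^2·y^0 ↦ -2·X^2·Y^0·Z^0.
  monomial 3·x^1·y^1 ↦ 3·X^1·Y^1·Z^0.
  monomial 3·x^1·y^0 ↦ 3·X^1·Y^0·Z^1.
  monomial 2·x^0·y^2 ↦ 2·X^0·Y^2·Z^0.
  monomial 1·x^0·y^1 ↦ 1·X^0·Y^1·Z^1.
  monomial 1·x^0·y^0 ↦ 1·X^0·Y^0·Z^2.
Collecting: F(X, Y, Z) = -2*X**2 + 3*X*Y + 3*X*Z + 2*Y**2 + Y*Z + Z**2.


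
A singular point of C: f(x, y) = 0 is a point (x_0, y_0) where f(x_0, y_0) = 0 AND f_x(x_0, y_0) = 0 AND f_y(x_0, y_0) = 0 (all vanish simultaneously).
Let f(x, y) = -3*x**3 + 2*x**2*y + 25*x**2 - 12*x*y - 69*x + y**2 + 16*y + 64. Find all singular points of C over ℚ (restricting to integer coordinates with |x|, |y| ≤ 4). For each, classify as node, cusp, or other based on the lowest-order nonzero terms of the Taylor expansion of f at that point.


Singular points: {(3, 1)}; classification: cusp.

Compute partial derivatives:
  f_x = -9*x**2 + 4*x*y + 50*x - 12*y - 69.
  f_y = 2*x**2 - 12*x + 2*y + 16.
Scan x_0 ∈ {−4, ..., 4}. For each x_0, f_y(x_0, y) is a polynomial in y; find its integer roots y ∈ {−4, ..., 4}, then test f_x and f at those candidates.
  x = -4: f_y(-4, y) = 2*y + 96; no integer root y with |y| ≤ 4.
  x = -3: f_y(-3, y) = 2*y + 70; no integer root y with |y| ≤ 4.
  x = -2: f_y(-2, y) = 2*y + 48; no integer root y with |y| ≤ 4.
  x = -1: f_y(-1, y) = 2*y + 30; no integer root y with |y| ≤ 4.
  x = 0: f_y(0, y) = 2*y + 16; no integer root y with |y| ≤ 4.
  x = 1: f_y(1, y) = 2*y + 6; vanishes at y ∈ {-3}. (1, -3): f_x = -4 ≠ 0.
  x = 2: f_y(2, y) = 2*y; vanishes at y ∈ {0}. (2, 0): f_x = -5 ≠ 0.
  x = 3: f_y(3, y) = 2*y - 2; vanishes at y ∈ {1}. (3, 1): f_x = 0, f = 0 — SINGULAR.
  x = 4: f_y(4, y) = 2*y; vanishes at y ∈ {0}. (4, 0): f_x = -13 ≠ 0.
Only singular point on the grid: (3, 1).
Classify: substitute x = 3 + u, y = 1 + v and expand: f = -3*u**3 + 2*u**2*v + v**2.
No constant or linear terms (consistent with a singular point). Quadratic part: v**2. Cubic part: -3*u**3 + 2*u**2*v.
The quadratic part v**2 is a perfect square, so there is a single (double) tangent line v = 0, i.e. y = 1. Restricting the cubic part to that line (v = 0) leaves -3*u**3 ≠ 0, so f is not divisible by v and the branch is v² ≈ 3*u**3 to lowest order — this is a cusp.
Classification: cusp.


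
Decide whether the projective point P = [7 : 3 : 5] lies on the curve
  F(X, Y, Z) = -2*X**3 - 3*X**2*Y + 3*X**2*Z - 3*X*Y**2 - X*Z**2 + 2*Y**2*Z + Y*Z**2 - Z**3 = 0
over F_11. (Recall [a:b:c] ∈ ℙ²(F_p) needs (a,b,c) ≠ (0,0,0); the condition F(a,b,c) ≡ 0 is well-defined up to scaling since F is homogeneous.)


F(7,3,5) ≡ 10 (mod 11); P is NOT on the curve.

Evaluate F(7, 3, 5) term-by-term (mod 11).
  -2*X**3 ↦ -2·343·1·1 = -686
  -3*X**2*Y ↦ -3·49·3·1 = -441
  3*X**2*Z ↦ 3·49·1·5 = 735
  -3*X*Y**2 ↦ -3·7·9·1 = -189
  -X*Z**2 ↦ -1·7·1·25 = -175
  2*Y**2*Z ↦ 2·1·9·5 = 90
  Y*Z**2 ↦ 1·1·3·25 = 75
  -Z**3 ↦ -1·1·1·125 = -125
Sum: F(7, 3, 5) = (-686) + (-441) + (735) + (-189) + (-175) + (90) + (75) + (-125) = -716.
Reducing mod 11: -716 ≡ 10 (mod 11).
Since F(a, b, c) ≡ 10 ≠ 0 (mod 11), P does NOT lie on the curve.


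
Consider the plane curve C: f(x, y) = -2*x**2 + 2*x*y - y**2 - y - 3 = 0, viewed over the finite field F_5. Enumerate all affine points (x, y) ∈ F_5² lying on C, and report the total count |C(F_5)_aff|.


Affine F_5-points: {(0, 1), (0, 3), (1, 0), (1, 1), (2, 4), (3, 2), (3, 3), (4, 0), (4, 2)}; count = 9.

For each of the 25 pairs (x, y) ∈ F_5², evaluate f(x, y) mod 5. Record the zeros.
  x = 0: [0↦2, 1↦0, 2↦1, 3↦0, 4↦2]  zeros at y ∈ {1, 3}
  x = 1: [0↦0, 1↦0, 2↦3, 3↦4, 4↦3]  zeros at y ∈ {0, 1}
  x = 2: [0↦4, 1↦1, 2↦1, 3↦4, 4↦0]  zeros at y ∈ {4}
  x = 3: [0↦4, 1↦3, 2↦0, 3↦0, 4↦3]  zeros at y ∈ {2, 3}
  x = 4: [0↦0, 1↦1, 2↦0, 3↦2, 4↦2]  zeros at y ∈ {0, 2}
Collecting zeros: affine points = {(0, 1), (0, 3), (1, 0), (1, 1), (2, 4), (3, 2), (3, 3), (4, 0), (4, 2)}.
Total count |C(F_5)_aff| = 9.


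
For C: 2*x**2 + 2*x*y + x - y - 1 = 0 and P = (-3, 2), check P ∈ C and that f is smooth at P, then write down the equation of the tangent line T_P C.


Tangent line at P: -7*x - 7*y - 7 = 0.

Step 1: f(-3, 2) = 0, so P lies on C.
Step 2: partial derivatives
  f_x(x, y) = 4*x + 2*y + 1, f_y(x, y) = 2*x - 1.
  f_x(P) = -7, f_y(P) = -7 (gradient nonzero, so P is smooth).
Step 3: tangent line at P: -7·(x − -3) + -7·(y − 2) = 0.
Expanding: -7*x - 7*y - 7 = 0.


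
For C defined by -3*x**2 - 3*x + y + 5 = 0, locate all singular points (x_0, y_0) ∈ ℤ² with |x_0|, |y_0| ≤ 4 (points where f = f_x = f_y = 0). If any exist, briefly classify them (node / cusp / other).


No singular points in the scanned grid; C is smooth there.

Compute partial derivatives:
  f_x = -6*x - 3.
  f_y = 1.
f_y = 1 is a nonzero constant, so f_y never vanishes: no point (x, y) can satisfy f = f_x = f_y = 0. In particular no (x, y) ∈ {−4, ..., 4}² is singular; the curve is smooth.


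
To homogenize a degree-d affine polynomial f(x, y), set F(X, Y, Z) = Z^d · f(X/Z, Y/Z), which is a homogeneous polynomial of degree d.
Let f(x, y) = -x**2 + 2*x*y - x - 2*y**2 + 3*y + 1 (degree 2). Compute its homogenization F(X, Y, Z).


F(X, Y, Z) = -X**2 + 2*X*Y - X*Z - 2*Y**2 + 3*Y*Z + Z**2

deg(f) = 2.
Substitute x = X/Z, y = Y/Z into f, then multiply by Z^2.
  monomial -1·x^2·y^0 ↦ -1·X^2·Y^0·Z^0.
  monomial 2·x^1·y^1 ↦ 2·X^1·Y^1·Z^0.
  monomial -1·x^1·y^0 ↦ -1·X^1·Y^0·Z^1.
  monomial -2·x^0·y^2 ↦ -2·X^0·Y^2·Z^0.
  monomial 3·x^0·y^1 ↦ 3·X^0·Y^1·Z^1.
  monomial 1·x^0·y^0 ↦ 1·X^0·Y^0·Z^2.
Collecting: F(X, Y, Z) = -X**2 + 2*X*Y - X*Z - 2*Y**2 + 3*Y*Z + Z**2.


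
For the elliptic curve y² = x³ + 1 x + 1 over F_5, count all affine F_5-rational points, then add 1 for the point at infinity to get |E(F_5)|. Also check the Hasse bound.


Affine points = {(0, 1), (0, 4), (2, 1), (2, 4), (3, 1), (3, 4), (4, 2), (4, 3)}; affine count = 8; |E(F_5)| = 9.

Discriminant check: Δ ∝ 4a³ + 27b² = 4·1³ + 27·1² = 4·1 + 27·1 ≡ 1 (mod 5). Nonzero ⇒ E is nonsingular.
For each x ∈ F_5, compute rhs = x³ + 1·x + 1 mod 5, then count y ∈ F_5 with y² ≡ rhs.
  x = 0: rhs = 1, matching y values: 1, 4 (2 points).
  x = 1: rhs = 3, matching y values: none (0 points).
  x = 2: rhs = 1, matching y values: 1, 4 (2 points).
  x = 3: rhs = 1, matching y values: 1, 4 (2 points).
  x = 4: rhs = 4, matching y values: 2, 3 (2 points).
Total affine count: 8.
Full point count |E(F_5)| = 8 + 1 = 9.
Hasse bound: |9 − (5+1)| = |3| = 3 ≤ 2√5 ≈ 4.4721 ✓.


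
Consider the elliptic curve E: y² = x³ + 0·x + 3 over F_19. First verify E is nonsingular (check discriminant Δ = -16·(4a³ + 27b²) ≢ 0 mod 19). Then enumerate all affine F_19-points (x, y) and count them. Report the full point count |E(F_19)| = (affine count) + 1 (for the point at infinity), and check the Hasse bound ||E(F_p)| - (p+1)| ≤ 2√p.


Affine points = {(1, 2), (1, 17), (2, 7), (2, 12), (3, 7), (3, 12), (7, 2), (7, 17), (11, 2), (11, 17), (14, 7), (14, 12)}; affine count = 12; |E(F_19)| = 13.

Discriminant check: Δ ∝ 4a³ + 27b² = 4·0³ + 27·3² = 4·0 + 27·9 ≡ 15 (mod 19). Nonzero ⇒ E is nonsingular.
For each x ∈ F_19, compute rhs = x³ + 0·x + 3 mod 19, then count y ∈ F_19 with y² ≡ rhs.
  x = 0: rhs = 3, matching y values: none (0 points).
  x = 1: rhs = 4, matching y values: 2, 17 (2 points).
  x = 2: rhs = 11, matching y values: 7, 12 (2 points).
  x = 3: rhs = 11, matching y values: 7, 12 (2 points).
  x = 4: rhs = 10, matching y values: none (0 points).
  x = 5: rhs = 14, matching y values: none (0 points).
  x = 6: rhs = 10, matching y values: none (0 points).
  x = 7: rhs = 4, matching y values: 2, 17 (2 points).
  x = 8: rhs = 2, matching y values: none (0 points).
  x = 9: rhs = 10, matching y values: none (0 points).
  x = 10: rhs = 15, matching y values: none (0 points).
  x = 11: rhs = 4, matching y values: 2, 17 (2 points).
  x = 12: rhs = 2, matching y values: none (0 points).
  x = 13: rhs = 15, matching y values: none (0 points).
  x = 14: rhs = 11, matching y values: 7, 12 (2 points).
  x = 15: rhs = 15, matching y values: none (0 points).
  x = 16: rhs = 14, matching y values: none (0 points).
  x = 17: rhs = 14, matching y values: none (0 points).
  x = 18: rhs = 2, matching y values: none (0 points).
Total affine count: 12.
Full point count |E(F_19)| = 12 + 1 = 13.
Hasse bound: |13 − (19+1)| = |-7| = 7 ≤ 2√19 ≈ 8.7178 ✓.


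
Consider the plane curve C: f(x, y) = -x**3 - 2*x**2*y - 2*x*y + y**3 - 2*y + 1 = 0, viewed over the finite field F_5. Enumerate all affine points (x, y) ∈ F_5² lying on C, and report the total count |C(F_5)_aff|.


Affine F_5-points: {(0, 1), (0, 2), (1, 0), (1, 1), (1, 4), (2, 1), (3, 2)}; count = 7.

For each of the 25 pairs (x, y) ∈ F_5², evaluate f(x, y) mod 5. Record the zeros.
  x = 0: [0↦1, 1↦0, 2↦0, 3↦2, 4↦2]  zeros at y ∈ {1, 2}
  x = 1: [0↦0, 1↦0, 2↦1, 3↦4, 4↦0]  zeros at y ∈ {0, 1, 4}
  x = 2: [0↦3, 1↦0, 2↦3, 3↦3, 4↦1]  zeros at y ∈ {1}
  x = 3: [0↦4, 1↦4, 2↦0, 3↦3, 4↦4]  zeros at y ∈ {2}
  x = 4: [0↦2, 1↦1, 2↦1, 3↦3, 4↦3]  zeros at y ∈ ∅
Collecting zeros: affine points = {(0, 1), (0, 2), (1, 0), (1, 1), (1, 4), (2, 1), (3, 2)}.
Total count |C(F_5)_aff| = 7.


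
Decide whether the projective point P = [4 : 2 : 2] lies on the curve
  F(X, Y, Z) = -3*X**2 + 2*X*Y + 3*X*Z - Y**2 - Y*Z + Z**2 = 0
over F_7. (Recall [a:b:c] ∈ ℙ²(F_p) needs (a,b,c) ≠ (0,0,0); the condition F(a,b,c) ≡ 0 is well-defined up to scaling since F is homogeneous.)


F(4,2,2) ≡ 2 (mod 7); P is NOT on the curve.

Evaluate F(4, 2, 2) term-by-term (mod 7).
  -3*X**2 ↦ -3·16·1·1 = -48
  2*X*Y ↦ 2·4·2·1 = 16
  3*X*Z ↦ 3·4·1·2 = 24
  -Y**2 ↦ -1·1·4·1 = -4
  -Y*Z ↦ -1·1·2·2 = -4
  Z**2 ↦ 1·1·1·4 = 4
Sum: F(4, 2, 2) = (-48) + (16) + (24) + (-4) + (-4) + (4) = -12.
Reducing mod 7: -12 ≡ 2 (mod 7).
Since F(a, b, c) ≡ 2 ≠ 0 (mod 7), P does NOT lie on the curve.


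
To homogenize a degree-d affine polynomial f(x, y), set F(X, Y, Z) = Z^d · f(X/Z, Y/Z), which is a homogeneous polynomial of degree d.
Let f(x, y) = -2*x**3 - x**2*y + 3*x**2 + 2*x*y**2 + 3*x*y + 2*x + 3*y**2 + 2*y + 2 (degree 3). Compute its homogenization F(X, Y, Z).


F(X, Y, Z) = -2*X**3 - X**2*Y + 3*X**2*Z + 2*X*Y**2 + 3*X*Y*Z + 2*X*Z**2 + 3*Y**2*Z + 2*Y*Z**2 + 2*Z**3

deg(f) = 3.
Substitute x = X/Z, y = Y/Z into f, then multiply by Z^3.
  monomial -2·x^3·y^0 ↦ -2·X^3·Y^0·Z^0.
  monomial -1·x^2·y^1 ↦ -1·X^2·Y^1·Z^0.
  monomial 3·x^2·y^0 ↦ 3·X^2·Y^0·Z^1.
  monomial 2·x^1·y^2 ↦ 2·X^1·Y^2·Z^0.
  monomial 3·x^1·y^1 ↦ 3·X^1·Y^1·Z^1.
  monomial 2·x^1·y^0 ↦ 2·X^1·Y^0·Z^2.
  monomial 3·x^0·y^2 ↦ 3·X^0·Y^2·Z^1.
  monomial 2·x^0·y^1 ↦ 2·X^0·Y^1·Z^2.
  monomial 2·x^0·y^0 ↦ 2·X^0·Y^0·Z^3.
Collecting: F(X, Y, Z) = -2*X**3 - X**2*Y + 3*X**2*Z + 2*X*Y**2 + 3*X*Y*Z + 2*X*Z**2 + 3*Y**2*Z + 2*Y*Z**2 + 2*Z**3.


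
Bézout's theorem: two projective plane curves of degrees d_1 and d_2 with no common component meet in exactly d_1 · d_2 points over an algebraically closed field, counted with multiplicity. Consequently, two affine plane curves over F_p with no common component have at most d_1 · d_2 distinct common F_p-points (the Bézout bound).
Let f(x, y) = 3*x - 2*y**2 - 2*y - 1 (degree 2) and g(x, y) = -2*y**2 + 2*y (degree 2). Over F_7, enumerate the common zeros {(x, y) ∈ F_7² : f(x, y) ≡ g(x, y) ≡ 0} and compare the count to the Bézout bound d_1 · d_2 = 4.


Common zeros: {(4, 1), (5, 0)}; count = 2; Bézout bound = 4.

deg(f) = 2, deg(g) = 2, so Bézout bound = 4.
Scan x ∈ F_7. For each x, list the y ∈ F_7 with f(x, y) ≡ 0 and those with g(x, y) ≡ 0 (mod 7); the common zeros in that column are the intersection.
  x = 0: f ≡ 0 at y ∈ ∅; g ≡ 0 at y ∈ {0, 1}; common: ∅.
  x = 1: f ≡ 0 at y ∈ ∅; g ≡ 0 at y ∈ {0, 1}; common: ∅.
  x = 2: f ≡ 0 at y ∈ {2, 4}; g ≡ 0 at y ∈ {0, 1}; common: ∅.
  x = 3: f ≡ 0 at y ∈ ∅; g ≡ 0 at y ∈ {0, 1}; common: ∅.
  x = 4: f ≡ 0 at y ∈ {1, 5}; g ≡ 0 at y ∈ {0, 1}; common: {1}.
  x = 5: f ≡ 0 at y ∈ {0, 6}; g ≡ 0 at y ∈ {0, 1}; common: {0}.
  x = 6: f ≡ 0 at y ∈ {3}; g ≡ 0 at y ∈ {0, 1}; common: ∅.
Collecting: common zeros = {(4, 1), (5, 0)}, so the count is 2.
Comparison with the Bézout bound: 2 ≤ 4 = deg(f)·deg(g), as expected for curves with no common component (the affine F_7-count falls short of the bound because intersections may lie at infinity, over extension fields, or carry multiplicity).


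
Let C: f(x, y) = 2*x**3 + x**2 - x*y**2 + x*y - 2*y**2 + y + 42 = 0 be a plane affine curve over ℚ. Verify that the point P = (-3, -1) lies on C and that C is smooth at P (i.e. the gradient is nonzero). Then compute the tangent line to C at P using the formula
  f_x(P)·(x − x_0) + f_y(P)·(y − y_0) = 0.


Tangent line at P: 46*x - 4*y + 134 = 0.

Step 1: f(-3, -1) = 0, so P lies on C.
Step 2: partial derivatives
  f_x(x, y) = 6*x**2 + 2*x - y**2 + y, f_y(x, y) = -2*x*y + x - 4*y + 1.
  f_x(P) = 46, f_y(P) = -4 (gradient nonzero, so P is smooth).
Step 3: tangent line at P: 46·(x − -3) + -4·(y − -1) = 0.
Expanding: 46*x - 4*y + 134 = 0.


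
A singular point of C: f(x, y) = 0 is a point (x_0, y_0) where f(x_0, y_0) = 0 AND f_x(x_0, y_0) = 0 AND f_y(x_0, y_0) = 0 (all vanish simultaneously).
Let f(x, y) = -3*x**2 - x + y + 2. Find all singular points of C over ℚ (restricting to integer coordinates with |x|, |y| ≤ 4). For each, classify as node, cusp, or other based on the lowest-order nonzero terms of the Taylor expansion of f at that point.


No singular points in the scanned grid; C is smooth there.

Compute partial derivatives:
  f_x = -6*x - 1.
  f_y = 1.
f_y = 1 is a nonzero constant, so f_y never vanishes: no point (x, y) can satisfy f = f_x = f_y = 0. In particular no (x, y) ∈ {−4, ..., 4}² is singular; the curve is smooth.


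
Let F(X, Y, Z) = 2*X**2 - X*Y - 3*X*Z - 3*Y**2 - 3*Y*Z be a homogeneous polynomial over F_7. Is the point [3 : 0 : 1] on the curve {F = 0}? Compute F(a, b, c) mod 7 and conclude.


F(3,0,1) ≡ 2 (mod 7); P is NOT on the curve.

Evaluate F(3, 0, 1) term-by-term (mod 7).
  2*X**2 ↦ 2·9·1·1 = 18
  -X*Y ↦ -1·3·0·1 = 0
  -3*X*Z ↦ -3·3·1·1 = -9
  -3*Y**2 ↦ -3·1·0·1 = 0
  -3*Y*Z ↦ -3·1·0·1 = 0
Sum: F(3, 0, 1) = (18) + (0) + (-9) + (0) + (0) = 9.
Reducing mod 7: 9 ≡ 2 (mod 7).
Since F(a, b, c) ≡ 2 ≠ 0 (mod 7), P does NOT lie on the curve.


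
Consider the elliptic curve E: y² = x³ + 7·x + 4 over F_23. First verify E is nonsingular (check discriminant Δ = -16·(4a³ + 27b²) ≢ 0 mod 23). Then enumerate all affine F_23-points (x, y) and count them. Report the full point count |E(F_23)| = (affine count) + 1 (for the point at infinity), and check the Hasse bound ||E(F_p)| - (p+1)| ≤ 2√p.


Affine points = {(0, 2), (0, 21), (1, 9), (1, 14), (2, 7), (2, 16), (3, 11), (3, 12), (4, 2), (4, 21), (5, 7), (5, 16), (6, 3), (6, 20), (10, 4), (10, 19), (11, 3), (11, 20), (16, 7), (16, 16), (19, 2), (19, 21), (20, 5), (20, 18)}; affine count = 24; |E(F_23)| = 25.

Discriminant check: Δ ∝ 4a³ + 27b² = 4·7³ + 27·4² = 4·343 + 27·16 ≡ 10 (mod 23). Nonzero ⇒ E is nonsingular.
For each x ∈ F_23, compute rhs = x³ + 7·x + 4 mod 23, then count y ∈ F_23 with y² ≡ rhs.
  x = 0: rhs = 4, matching y values: 2, 21 (2 points).
  x = 1: rhs = 12, matching y values: 9, 14 (2 points).
  x = 2: rhs = 3, matching y values: 7, 16 (2 points).
  x = 3: rhs = 6, matching y values: 11, 12 (2 points).
  x = 4: rhs = 4, matching y values: 2, 21 (2 points).
  x = 5: rhs = 3, matching y values: 7, 16 (2 points).
  x = 6: rhs = 9, matching y values: 3, 20 (2 points).
  x = 7: rhs = 5, matching y values: none (0 points).
  x = 8: rhs = 20, matching y values: none (0 points).
  x = 9: rhs = 14, matching y values: none (0 points).
  x = 10: rhs = 16, matching y values: 4, 19 (2 points).
  x = 11: rhs = 9, matching y values: 3, 20 (2 points).
  x = 12: rhs = 22, matching y values: none (0 points).
  x = 13: rhs = 15, matching y values: none (0 points).
  x = 14: rhs = 17, matching y values: none (0 points).
  x = 15: rhs = 11, matching y values: none (0 points).
  x = 16: rhs = 3, matching y values: 7, 16 (2 points).
  x = 17: rhs = 22, matching y values: none (0 points).
  x = 18: rhs = 5, matching y values: none (0 points).
  x = 19: rhs = 4, matching y values: 2, 21 (2 points).
  x = 20: rhs = 2, matching y values: 5, 18 (2 points).
  x = 21: rhs = 5, matching y values: none (0 points).
  x = 22: rhs = 19, matching y values: none (0 points).
Total affine count: 24.
Full point count |E(F_23)| = 24 + 1 = 25.
Hasse bound: |25 − (23+1)| = |1| = 1 ≤ 2√23 ≈ 9.5917 ✓.


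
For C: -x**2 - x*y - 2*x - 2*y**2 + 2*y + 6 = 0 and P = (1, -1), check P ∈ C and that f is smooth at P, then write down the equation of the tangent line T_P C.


Tangent line at P: -3*x + 5*y + 8 = 0.

Step 1: f(1, -1) = 0, so P lies on C.
Step 2: partial derivatives
  f_x(x, y) = -2*x - y - 2, f_y(x, y) = -x - 4*y + 2.
  f_x(P) = -3, f_y(P) = 5 (gradient nonzero, so P is smooth).
Step 3: tangent line at P: -3·(x − 1) + 5·(y − -1) = 0.
Expanding: -3*x + 5*y + 8 = 0.


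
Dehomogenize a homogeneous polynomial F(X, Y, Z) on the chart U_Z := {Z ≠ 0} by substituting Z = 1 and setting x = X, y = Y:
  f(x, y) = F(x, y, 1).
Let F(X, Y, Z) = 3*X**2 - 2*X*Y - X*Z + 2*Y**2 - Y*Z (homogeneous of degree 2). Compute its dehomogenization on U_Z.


f(x, y) = 3*x**2 - 2*x*y - x + 2*y**2 - y

On U_Z we set Z = 1. Each monomial c·X^i·Y^j·Z^k in F becomes c·x^i·y^j·1^k = c·x^i·y^j.
Substituting Z = 1: F(X, Y, 1) = 3*x**2 - 2*x*y - x + 2*y**2 - y.
Note: deg(f) ≤ deg(F) = 2; strict inequality happens when F is divisible by Z (lost terms).


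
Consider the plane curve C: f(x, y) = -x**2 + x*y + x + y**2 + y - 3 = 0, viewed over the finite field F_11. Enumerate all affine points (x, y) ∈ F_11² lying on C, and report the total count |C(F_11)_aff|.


Affine F_11-points: {(1, 1), (1, 8), (6, 0), (6, 4), (8, 5), (8, 8), (9, 5), (9, 7), (10, 4), (10, 7)}; count = 10.

For each of the 121 pairs (x, y) ∈ F_11², evaluate f(x, y) mod 11. Record the zeros.
  x = 0: [0↦8, 1↦10, 2↦3, 3↦9, 4↦6, 5↦5, 6↦6, 7↦9, 8↦3, 9↦10, 10↦8]  zeros at y ∈ ∅
  x = 1: [0↦8, 1↦0, 2↦5, 3↦1, 4↦10, 5↦10, 6↦1, 7↦5, 8↦0, 9↦8, 10↦7]  zeros at y ∈ {1, 8}
  x = 2: [0↦6, 1↦10, 2↦5, 3↦2, 4↦1, 5↦2, 6↦5, 7↦10, 8↦6, 9↦4, 10↦4]  zeros at y ∈ ∅
  x = 3: [0↦2, 1↦7, 2↦3, 3↦1, 4↦1, 5↦3, 6↦7, 7↦2, 8↦10, 9↦9, 10↦10]  zeros at y ∈ ∅
  x = 4: [0↦7, 1↦2, 2↦10, 3↦9, 4↦10, 5↦2, 6↦7, 7↦3, 8↦1, 9↦1, 10↦3]  zeros at y ∈ ∅
  x = 5: [0↦10, 1↦6, 2↦4, 3↦4, 4↦6, 5↦10, 6↦5, 7↦2, 8↦1, 9↦2, 10↦5]  zeros at y ∈ ∅
  x = 6: [0↦0, 1↦8, 2↦7, 3↦8, 4↦0, 5↦5, 6↦1, 7↦10, 8↦10, 9↦1, 10↦5]  zeros at y ∈ {0, 4}
  x = 7: [0↦10, 1↦8, 2↦8, 3↦10, 4↦3, 5↦9, 6↦6, 7↦5, 8↦6, 9↦9, 10↦3]  zeros at y ∈ ∅
  x = 8: [0↦7, 1↦6, 2↦7, 3↦10, 4↦4, 5↦0, 6↦9, 7↦9, 8↦0, 9↦4, 10↦10]  zeros at y ∈ {5, 8}
  x = 9: [0↦2, 1↦2, 2↦4, 3↦8, 4↦3, 5↦0, 6↦10, 7↦0, 8↦3, 9↦8, 10↦4]  zeros at y ∈ {5, 7}
  x = 10: [0↦6, 1↦7, 2↦10, 3↦4, 4↦0, 5↦9, 6↦9, 7↦0, 8↦4, 9↦10, 10↦7]  zeros at y ∈ {4, 7}
Collecting zeros: affine points = {(1, 1), (1, 8), (6, 0), (6, 4), (8, 5), (8, 8), (9, 5), (9, 7), (10, 4), (10, 7)}.
Total count |C(F_11)_aff| = 10.


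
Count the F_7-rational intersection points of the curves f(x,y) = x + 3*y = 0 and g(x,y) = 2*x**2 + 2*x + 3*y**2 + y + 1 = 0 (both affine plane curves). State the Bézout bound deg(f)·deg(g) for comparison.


Common zeros: {(5, 3)}; count = 1; Bézout bound = 2.

deg(f) = 1, deg(g) = 2, so Bézout bound = 2.
Scan x ∈ F_7. For each x, list the y ∈ F_7 with f(x, y) ≡ 0 and those with g(x, y) ≡ 0 (mod 7); the common zeros in that column are the intersection.
  x = 0: f ≡ 0 at y ∈ {0}; g ≡ 0 at y ∈ ∅; common: ∅.
  x = 1: f ≡ 0 at y ∈ {2}; g ≡ 0 at y ∈ {3, 6}; common: ∅.
  x = 2: f ≡ 0 at y ∈ {4}; g ≡ 0 at y ∈ ∅; common: ∅.
  x = 3: f ≡ 0 at y ∈ {6}; g ≡ 0 at y ∈ {4, 5}; common: ∅.
  x = 4: f ≡ 0 at y ∈ {1}; g ≡ 0 at y ∈ ∅; common: ∅.
  x = 5: f ≡ 0 at y ∈ {3}; g ≡ 0 at y ∈ {3, 6}; common: {3}.
  x = 6: f ≡ 0 at y ∈ {5}; g ≡ 0 at y ∈ ∅; common: ∅.
Collecting: common zeros = {(5, 3)}, so the count is 1.
Comparison with the Bézout bound: 1 ≤ 2 = deg(f)·deg(g), as expected for curves with no common component (the affine F_7-count falls short of the bound because intersections may lie at infinity, over extension fields, or carry multiplicity).


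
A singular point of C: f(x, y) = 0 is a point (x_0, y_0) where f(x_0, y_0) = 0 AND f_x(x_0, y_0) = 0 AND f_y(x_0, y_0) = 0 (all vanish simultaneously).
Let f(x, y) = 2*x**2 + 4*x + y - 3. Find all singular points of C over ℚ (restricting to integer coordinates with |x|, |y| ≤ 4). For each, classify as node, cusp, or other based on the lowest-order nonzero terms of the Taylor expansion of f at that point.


No singular points in the scanned grid; C is smooth there.

Compute partial derivatives:
  f_x = 4*x + 4.
  f_y = 1.
f_y = 1 is a nonzero constant, so f_y never vanishes: no point (x, y) can satisfy f = f_x = f_y = 0. In particular no (x, y) ∈ {−4, ..., 4}² is singular; the curve is smooth.


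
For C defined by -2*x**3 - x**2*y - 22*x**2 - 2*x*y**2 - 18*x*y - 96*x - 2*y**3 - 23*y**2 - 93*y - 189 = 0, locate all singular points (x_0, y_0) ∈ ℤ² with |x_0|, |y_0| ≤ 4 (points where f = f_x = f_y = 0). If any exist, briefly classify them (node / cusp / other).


Singular points: {(-3, -3)}; classification: node.

Compute partial derivatives:
  f_x = -6*x**2 - 2*x*y - 44*x - 2*y**2 - 18*y - 96.
  f_y = -x**2 - 4*x*y - 18*x - 6*y**2 - 46*y - 93.
Scan x_0 ∈ {−4, ..., 4}. For each x_0, f_y(x_0, y) is a polynomial in y; find its integer roots y ∈ {−4, ..., 4}, then test f_x and f at those candidates.
  x = -4: f_y(-4, y) = -6*y**2 - 30*y - 37; no integer root y with |y| ≤ 4.
  x = -3: f_y(-3, y) = -6*y**2 - 34*y - 48; vanishes at y ∈ {-3}. (-3, -3): f_x = 0, f = 0 — SINGULAR.
  x = -2: f_y(-2, y) = -6*y**2 - 38*y - 61; no integer root y with |y| ≤ 4.
  x = -1: f_y(-1, y) = -6*y**2 - 42*y - 76; no integer root y with |y| ≤ 4.
  x = 0: f_y(0, y) = -6*y**2 - 46*y - 93; no integer root y with |y| ≤ 4.
  x = 1: f_y(1, y) = -6*y**2 - 50*y - 112; no integer root y with |y| ≤ 4.
  x = 2: f_y(2, y) = -6*y**2 - 54*y - 133; no integer root y with |y| ≤ 4.
  x = 3: f_y(3, y) = -6*y**2 - 58*y - 156; no integer root y with |y| ≤ 4.
  x = 4: f_y(4, y) = -6*y**2 - 62*y - 181; no integer root y with |y| ≤ 4.
Only singular point on the grid: (-3, -3).
Classify: substitute x = -3 + u, y = -3 + v and expand: f = -2*u**3 - u**2*v - u**2 - 2*u*v**2 - 2*v**3 + v**2.
No constant or linear terms (consistent with a singular point). Quadratic part: -u**2 + v**2. Cubic part: -2*u**3 - u**2*v - 2*u*v**2 - 2*v**3.
The quadratic part v**2 - u**2 = (v − u)(v + u) splits into two distinct linear factors, so there are two distinct tangent lines y − -3 = ±(x − -3) — this is a node (ordinary double point).
Classification: node.


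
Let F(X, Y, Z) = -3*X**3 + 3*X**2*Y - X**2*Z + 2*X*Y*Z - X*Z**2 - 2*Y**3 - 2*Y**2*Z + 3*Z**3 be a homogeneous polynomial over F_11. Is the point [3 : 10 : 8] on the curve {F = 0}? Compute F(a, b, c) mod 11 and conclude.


F(3,10,8) ≡ 2 (mod 11); P is NOT on the curve.

Evaluate F(3, 10, 8) term-by-term (mod 11).
  -3*X**3 ↦ -3·27·1·1 = -81
  3*X**2*Y ↦ 3·9·10·1 = 270
  -X**2*Z ↦ -1·9·1·8 = -72
  2*X*Y*Z ↦ 2·3·10·8 = 480
  -X*Z**2 ↦ -1·3·1·64 = -192
  -2*Y**3 ↦ -2·1·1000·1 = -2000
  -2*Y**2*Z ↦ -2·1·100·8 = -1600
  3*Z**3 ↦ 3·1·1·512 = 1536
Sum: F(3, 10, 8) = (-81) + (270) + (-72) + (480) + (-192) + (-2000) + (-1600) + (1536) = -1659.
Reducing mod 11: -1659 ≡ 2 (mod 11).
Since F(a, b, c) ≡ 2 ≠ 0 (mod 11), P does NOT lie on the curve.


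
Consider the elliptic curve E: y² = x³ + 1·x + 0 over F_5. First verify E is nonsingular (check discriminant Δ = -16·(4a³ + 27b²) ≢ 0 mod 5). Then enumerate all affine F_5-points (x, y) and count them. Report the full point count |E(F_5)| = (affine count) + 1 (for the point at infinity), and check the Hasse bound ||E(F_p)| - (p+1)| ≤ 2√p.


Affine points = {(0, 0), (2, 0), (3, 0)}; affine count = 3; |E(F_5)| = 4.

Discriminant check: Δ ∝ 4a³ + 27b² = 4·1³ + 27·0² = 4·1 + 27·0 ≡ 4 (mod 5). Nonzero ⇒ E is nonsingular.
For each x ∈ F_5, compute rhs = x³ + 1·x + 0 mod 5, then count y ∈ F_5 with y² ≡ rhs.
  x = 0: rhs = 0, matching y values: 0 (1 points).
  x = 1: rhs = 2, matching y values: none (0 points).
  x = 2: rhs = 0, matching y values: 0 (1 points).
  x = 3: rhs = 0, matching y values: 0 (1 points).
  x = 4: rhs = 3, matching y values: none (0 points).
Total affine count: 3.
Full point count |E(F_5)| = 3 + 1 = 4.
Hasse bound: |4 − (5+1)| = |-2| = 2 ≤ 2√5 ≈ 4.4721 ✓.


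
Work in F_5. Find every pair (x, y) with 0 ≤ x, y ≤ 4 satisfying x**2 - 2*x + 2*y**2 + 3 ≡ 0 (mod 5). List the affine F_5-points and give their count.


Affine F_5-points: {(0, 1), (0, 4), (1, 2), (1, 3), (2, 1), (2, 4)}; count = 6.

For each of the 25 pairs (x, y) ∈ F_5², evaluate f(x, y) mod 5. Record the zeros.
  x = 0: [0↦3, 1↦0, 2↦1, 3↦1, 4↦0]  zeros at y ∈ {1, 4}
  x = 1: [0↦2, 1↦4, 2↦0, 3↦0, 4↦4]  zeros at y ∈ {2, 3}
  x = 2: [0↦3, 1↦0, 2↦1, 3↦1, 4↦0]  zeros at y ∈ {1, 4}
  x = 3: [0↦1, 1↦3, 2↦4, 3↦4, 4↦3]  zeros at y ∈ ∅
  x = 4: [0↦1, 1↦3, 2↦4, 3↦4, 4↦3]  zeros at y ∈ ∅
Collecting zeros: affine points = {(0, 1), (0, 4), (1, 2), (1, 3), (2, 1), (2, 4)}.
Total count |C(F_5)_aff| = 6.
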